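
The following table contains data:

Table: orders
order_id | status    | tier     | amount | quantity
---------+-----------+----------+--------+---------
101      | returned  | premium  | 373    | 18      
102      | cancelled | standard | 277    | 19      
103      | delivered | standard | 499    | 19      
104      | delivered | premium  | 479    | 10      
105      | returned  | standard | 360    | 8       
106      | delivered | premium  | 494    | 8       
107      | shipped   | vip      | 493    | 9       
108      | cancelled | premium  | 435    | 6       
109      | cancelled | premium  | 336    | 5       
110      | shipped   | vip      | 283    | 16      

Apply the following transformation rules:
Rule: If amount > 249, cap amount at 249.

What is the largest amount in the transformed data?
249

Step 1: Original maximum amount = 499
Step 2: Apply cap at 249
Step 3: 10 records had amount > 249 and were capped
Step 4: Maximum after transformation = 249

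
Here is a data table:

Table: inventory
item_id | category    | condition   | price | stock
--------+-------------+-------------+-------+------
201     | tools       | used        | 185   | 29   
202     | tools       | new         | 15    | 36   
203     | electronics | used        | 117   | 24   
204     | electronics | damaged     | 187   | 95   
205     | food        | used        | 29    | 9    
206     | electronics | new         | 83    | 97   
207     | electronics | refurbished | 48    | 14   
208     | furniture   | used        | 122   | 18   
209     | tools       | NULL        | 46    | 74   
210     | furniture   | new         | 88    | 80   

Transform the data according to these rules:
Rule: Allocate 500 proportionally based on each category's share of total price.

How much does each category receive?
electronics: 236.41, food: 15.76, furniture: 114.13, tools: 133.7

Step 1: Calculate total price = 920
Step 2: Calculate each category's proportion:
  electronics: 435/920 = 47.28% → 236.41
  food: 29/920 = 3.15% → 15.76
  furniture: 210/920 = 22.83% → 114.13
  tools: 246/920 = 26.74% → 133.7
Step 3: Verify: sum of allocations ≈ 500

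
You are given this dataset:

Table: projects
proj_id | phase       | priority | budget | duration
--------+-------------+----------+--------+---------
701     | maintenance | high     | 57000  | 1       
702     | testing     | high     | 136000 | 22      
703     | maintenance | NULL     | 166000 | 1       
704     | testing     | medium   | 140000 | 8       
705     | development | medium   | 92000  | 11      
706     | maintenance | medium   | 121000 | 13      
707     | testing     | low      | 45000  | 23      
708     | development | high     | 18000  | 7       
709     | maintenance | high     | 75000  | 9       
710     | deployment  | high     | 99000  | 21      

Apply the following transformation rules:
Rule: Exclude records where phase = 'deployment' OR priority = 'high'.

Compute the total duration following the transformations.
56

Step 1: Find records where phase = 'deployment' OR priority = 'high'
Step 2: 5 records match, summing to 60
Step 3: Original sum: 116
Step 4: Remaining sum = 116 - 60 = 56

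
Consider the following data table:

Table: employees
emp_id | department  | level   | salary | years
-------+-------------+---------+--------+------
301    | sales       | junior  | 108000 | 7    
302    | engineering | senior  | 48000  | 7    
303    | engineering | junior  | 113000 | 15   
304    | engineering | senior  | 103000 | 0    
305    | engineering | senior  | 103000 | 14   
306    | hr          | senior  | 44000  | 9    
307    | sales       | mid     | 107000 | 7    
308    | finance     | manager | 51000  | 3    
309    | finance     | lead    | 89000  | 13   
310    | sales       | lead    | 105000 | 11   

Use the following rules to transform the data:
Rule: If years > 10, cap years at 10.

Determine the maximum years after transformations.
10

Step 1: Original maximum years = 15
Step 2: Apply cap at 10
Step 3: 4 records had years > 10 and were capped
Step 4: Maximum after transformation = 10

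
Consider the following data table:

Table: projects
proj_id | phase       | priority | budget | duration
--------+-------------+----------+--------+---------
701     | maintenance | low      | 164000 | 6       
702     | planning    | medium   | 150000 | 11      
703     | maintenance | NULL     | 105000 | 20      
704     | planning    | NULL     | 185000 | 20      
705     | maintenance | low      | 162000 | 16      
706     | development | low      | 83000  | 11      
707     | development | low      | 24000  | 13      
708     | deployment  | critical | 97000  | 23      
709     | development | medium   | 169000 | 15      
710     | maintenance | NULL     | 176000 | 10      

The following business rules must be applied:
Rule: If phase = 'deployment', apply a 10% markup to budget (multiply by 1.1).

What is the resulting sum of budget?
1324700.0

Step 1: Records with phase = 'deployment' have total budget = 97000
Step 2: Apply multiplier: 97000 × 1.1 = 106700.0
Step 3: Other records total: 1218000
Step 4: Final sum = 106700.0 + 1218000 = 1324700.0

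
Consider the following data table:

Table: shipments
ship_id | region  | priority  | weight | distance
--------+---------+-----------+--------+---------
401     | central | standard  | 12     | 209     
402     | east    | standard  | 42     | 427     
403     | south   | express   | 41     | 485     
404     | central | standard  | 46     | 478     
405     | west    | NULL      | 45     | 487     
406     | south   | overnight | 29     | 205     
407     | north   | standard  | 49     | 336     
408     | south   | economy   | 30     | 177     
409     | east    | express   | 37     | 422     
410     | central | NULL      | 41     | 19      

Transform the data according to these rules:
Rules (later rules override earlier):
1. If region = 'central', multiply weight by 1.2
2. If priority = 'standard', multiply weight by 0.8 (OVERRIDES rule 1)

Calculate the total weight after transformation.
350.4

Step 1: Rule 2 takes priority for records with priority = 'standard'
  - 4 records: 149 × 0.8 = 119.2
Step 2: Rule 1 applies to remaining records with region = 'central'
  - 1 records: 41 × 1.2 = 49.2
Step 3: Other records unchanged: 182
Step 4: Final sum = 119.2 + 49.2 + 182 = 350.4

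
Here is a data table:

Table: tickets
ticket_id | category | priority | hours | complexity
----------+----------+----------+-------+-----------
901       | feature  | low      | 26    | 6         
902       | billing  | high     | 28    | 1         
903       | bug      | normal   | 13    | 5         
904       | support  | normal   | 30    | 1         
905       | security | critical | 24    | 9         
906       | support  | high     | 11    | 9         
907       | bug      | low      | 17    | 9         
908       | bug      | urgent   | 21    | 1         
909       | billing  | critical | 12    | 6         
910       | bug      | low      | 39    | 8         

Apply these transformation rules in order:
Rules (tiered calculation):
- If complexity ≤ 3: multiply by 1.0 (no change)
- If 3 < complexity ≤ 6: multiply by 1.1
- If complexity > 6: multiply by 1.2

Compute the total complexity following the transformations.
63.7

Step 1: Tier 1 (complexity ≤ 3): 3 records, sum = 3 × 1.0 = 3.0
Step 2: Tier 2 (3 < complexity ≤ 6): 3 records, sum = 17 × 1.1 = 18.7
Step 3: Tier 3 (complexity > 6): 4 records, sum = 35 × 1.2 = 42.0
Step 4: Final sum = 3.0 + 18.7 + 42.0 = 63.7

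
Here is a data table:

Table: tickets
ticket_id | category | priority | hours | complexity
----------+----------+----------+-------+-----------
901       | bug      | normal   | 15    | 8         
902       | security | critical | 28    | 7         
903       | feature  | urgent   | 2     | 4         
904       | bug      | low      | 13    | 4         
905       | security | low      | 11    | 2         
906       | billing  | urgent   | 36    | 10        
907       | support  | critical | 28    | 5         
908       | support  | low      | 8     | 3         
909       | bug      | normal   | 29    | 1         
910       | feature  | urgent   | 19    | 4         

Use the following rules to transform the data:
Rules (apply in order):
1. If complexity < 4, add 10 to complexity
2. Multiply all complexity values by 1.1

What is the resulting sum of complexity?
85.8

Step 1: Apply Rule 1 - Add 10 to records with complexity < 4
  - 3 records affected: 6 + (3 × 10) = 36
  - Unaffected records: 42
  - Sum after Rule 1: 78
Step 2: Apply Rule 2 - Multiply all by 1.1
  - 78 × 1.1 = 85.8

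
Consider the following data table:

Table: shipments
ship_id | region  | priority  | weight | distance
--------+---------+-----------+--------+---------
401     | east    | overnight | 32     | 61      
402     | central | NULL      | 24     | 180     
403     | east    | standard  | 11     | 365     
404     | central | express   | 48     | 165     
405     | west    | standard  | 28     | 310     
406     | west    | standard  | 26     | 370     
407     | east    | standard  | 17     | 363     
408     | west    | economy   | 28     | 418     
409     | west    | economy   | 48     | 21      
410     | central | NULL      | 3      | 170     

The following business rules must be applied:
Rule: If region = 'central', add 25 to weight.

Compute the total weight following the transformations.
340

Step 1: Count records where region = 'central': 3
Step 2: Total bonus added: 3 × 25 = 75
Step 3: Original sum of weight: 265
Step 4: Final sum = 265 + 75 = 340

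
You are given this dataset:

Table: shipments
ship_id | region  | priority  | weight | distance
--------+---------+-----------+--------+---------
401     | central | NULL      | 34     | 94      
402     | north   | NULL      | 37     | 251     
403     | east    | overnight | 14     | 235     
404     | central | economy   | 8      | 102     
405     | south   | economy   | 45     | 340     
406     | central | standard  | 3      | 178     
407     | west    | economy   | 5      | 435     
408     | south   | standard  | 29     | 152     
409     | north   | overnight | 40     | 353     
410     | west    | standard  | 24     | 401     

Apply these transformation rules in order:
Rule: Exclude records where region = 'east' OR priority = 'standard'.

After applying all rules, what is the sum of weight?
169

Step 1: Find records where region = 'east' OR priority = 'standard'
Step 2: 4 records match, summing to 70
Step 3: Original sum: 239
Step 4: Remaining sum = 239 - 70 = 169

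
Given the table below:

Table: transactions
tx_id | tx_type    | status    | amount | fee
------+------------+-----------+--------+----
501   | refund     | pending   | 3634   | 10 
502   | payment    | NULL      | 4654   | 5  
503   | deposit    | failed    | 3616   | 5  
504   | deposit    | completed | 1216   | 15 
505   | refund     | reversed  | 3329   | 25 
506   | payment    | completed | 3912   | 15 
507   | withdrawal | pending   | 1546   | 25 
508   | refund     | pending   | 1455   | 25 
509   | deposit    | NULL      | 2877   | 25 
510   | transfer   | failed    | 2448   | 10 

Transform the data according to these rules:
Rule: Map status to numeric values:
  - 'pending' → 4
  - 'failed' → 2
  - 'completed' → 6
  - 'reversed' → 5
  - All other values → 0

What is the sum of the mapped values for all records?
33

Step 1: Apply mapping to each record
Step 2: Count by status:
  'pending': 3 records × 4 = 12
  'failed': 2 records × 2 = 4
  'completed': 2 records × 6 = 12
  'reversed': 1 records × 5 = 5
Step 3: Sum all mapped values = 33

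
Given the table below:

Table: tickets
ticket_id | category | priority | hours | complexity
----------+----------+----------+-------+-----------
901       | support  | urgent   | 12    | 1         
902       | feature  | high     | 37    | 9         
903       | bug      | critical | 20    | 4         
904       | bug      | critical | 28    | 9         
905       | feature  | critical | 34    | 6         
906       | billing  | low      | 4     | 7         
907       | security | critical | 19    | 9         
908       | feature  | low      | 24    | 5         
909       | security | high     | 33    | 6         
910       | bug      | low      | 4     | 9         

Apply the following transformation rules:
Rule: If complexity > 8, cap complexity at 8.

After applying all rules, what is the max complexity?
8

Step 1: Original maximum complexity = 9
Step 2: Apply cap at 8
Step 3: 4 records had complexity > 8 and were capped
Step 4: Maximum after transformation = 8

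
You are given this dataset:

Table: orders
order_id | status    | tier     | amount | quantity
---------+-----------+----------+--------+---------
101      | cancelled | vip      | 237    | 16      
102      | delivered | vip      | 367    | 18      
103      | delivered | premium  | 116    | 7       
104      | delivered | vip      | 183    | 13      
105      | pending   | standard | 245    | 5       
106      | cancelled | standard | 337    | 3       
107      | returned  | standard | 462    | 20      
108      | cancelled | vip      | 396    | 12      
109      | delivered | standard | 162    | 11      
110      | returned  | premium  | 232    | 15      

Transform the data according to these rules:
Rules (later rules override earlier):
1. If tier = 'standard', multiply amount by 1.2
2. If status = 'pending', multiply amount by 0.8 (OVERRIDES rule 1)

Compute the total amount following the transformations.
2880.2

Step 1: Rule 2 takes priority for records with status = 'pending'
  - 1 records: 245 × 0.8 = 196.0
Step 2: Rule 1 applies to remaining records with tier = 'standard'
  - 3 records: 961 × 1.2 = 1153.2
Step 3: Other records unchanged: 1531
Step 4: Final sum = 196.0 + 1153.2 + 1531 = 2880.2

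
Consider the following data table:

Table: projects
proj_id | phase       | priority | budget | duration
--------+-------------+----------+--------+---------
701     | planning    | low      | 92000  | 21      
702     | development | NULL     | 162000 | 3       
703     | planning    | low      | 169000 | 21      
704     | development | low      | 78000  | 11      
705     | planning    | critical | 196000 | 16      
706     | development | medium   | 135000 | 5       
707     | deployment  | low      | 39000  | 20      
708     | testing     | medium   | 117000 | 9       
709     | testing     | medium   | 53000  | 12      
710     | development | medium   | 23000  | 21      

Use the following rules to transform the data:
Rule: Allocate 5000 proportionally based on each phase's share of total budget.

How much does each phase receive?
deployment: 183.27, development: 1870.3, planning: 2147.56, testing: 798.87

Step 1: Calculate total budget = 1064000
Step 2: Calculate each phase's proportion:
  deployment: 39000/1064000 = 3.67% → 183.27
  development: 398000/1064000 = 37.41% → 1870.3
  planning: 457000/1064000 = 42.95% → 2147.56
  testing: 170000/1064000 = 15.98% → 798.87
Step 3: Verify: sum of allocations ≈ 5000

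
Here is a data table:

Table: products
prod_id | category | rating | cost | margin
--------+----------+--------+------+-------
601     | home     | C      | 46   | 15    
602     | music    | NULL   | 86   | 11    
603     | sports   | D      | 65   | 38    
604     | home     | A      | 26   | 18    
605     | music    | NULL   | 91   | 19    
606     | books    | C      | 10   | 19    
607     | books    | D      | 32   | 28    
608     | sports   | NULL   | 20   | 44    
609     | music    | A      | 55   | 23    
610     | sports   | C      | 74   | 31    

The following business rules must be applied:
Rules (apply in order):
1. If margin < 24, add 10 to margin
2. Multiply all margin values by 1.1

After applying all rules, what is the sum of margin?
336.6

Step 1: Apply Rule 1 - Add 10 to records with margin < 24
  - 6 records affected: 105 + (6 × 10) = 165
  - Unaffected records: 141
  - Sum after Rule 1: 306
Step 2: Apply Rule 2 - Multiply all by 1.1
  - 306 × 1.1 = 336.6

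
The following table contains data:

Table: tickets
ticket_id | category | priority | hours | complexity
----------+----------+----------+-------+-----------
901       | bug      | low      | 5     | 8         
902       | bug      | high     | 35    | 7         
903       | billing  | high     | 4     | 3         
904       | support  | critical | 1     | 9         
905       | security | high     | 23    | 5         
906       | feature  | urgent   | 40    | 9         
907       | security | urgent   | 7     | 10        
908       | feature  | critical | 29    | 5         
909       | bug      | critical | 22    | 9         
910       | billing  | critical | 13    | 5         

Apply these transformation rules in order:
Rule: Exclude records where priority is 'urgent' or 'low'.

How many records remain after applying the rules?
7

Step 1: Count records to exclude
  - 2 (urgent) + 1 (low) = 3 records
Step 2: Total records: 10
Step 3: Remaining = 10 - 3 = 7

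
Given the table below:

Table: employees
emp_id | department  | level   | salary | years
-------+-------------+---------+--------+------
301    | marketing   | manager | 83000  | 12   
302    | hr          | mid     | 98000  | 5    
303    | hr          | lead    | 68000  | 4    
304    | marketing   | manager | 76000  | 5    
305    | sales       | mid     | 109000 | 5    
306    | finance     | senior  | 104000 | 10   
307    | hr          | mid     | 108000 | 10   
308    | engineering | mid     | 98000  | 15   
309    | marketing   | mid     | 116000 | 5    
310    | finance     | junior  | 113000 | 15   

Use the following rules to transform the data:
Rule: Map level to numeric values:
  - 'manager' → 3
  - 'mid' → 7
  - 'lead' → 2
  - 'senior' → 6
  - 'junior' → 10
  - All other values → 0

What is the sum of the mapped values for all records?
59

Step 1: Apply mapping to each record
Step 2: Count by status:
  'manager': 2 records × 3 = 6
  'mid': 5 records × 7 = 35
  'lead': 1 records × 2 = 2
  'senior': 1 records × 6 = 6
  'junior': 1 records × 10 = 10
Step 3: Sum all mapped values = 59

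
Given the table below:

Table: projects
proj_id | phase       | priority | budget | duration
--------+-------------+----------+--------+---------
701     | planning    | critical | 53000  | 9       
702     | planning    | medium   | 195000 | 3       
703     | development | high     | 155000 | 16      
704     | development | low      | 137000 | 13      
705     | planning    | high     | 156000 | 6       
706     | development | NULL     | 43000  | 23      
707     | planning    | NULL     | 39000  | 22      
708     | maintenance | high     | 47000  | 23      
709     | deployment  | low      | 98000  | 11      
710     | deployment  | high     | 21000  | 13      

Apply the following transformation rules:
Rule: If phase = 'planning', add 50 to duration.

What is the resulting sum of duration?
339

Step 1: Count records where phase = 'planning': 4
Step 2: Total bonus added: 4 × 50 = 200
Step 3: Original sum of duration: 139
Step 4: Final sum = 139 + 200 = 339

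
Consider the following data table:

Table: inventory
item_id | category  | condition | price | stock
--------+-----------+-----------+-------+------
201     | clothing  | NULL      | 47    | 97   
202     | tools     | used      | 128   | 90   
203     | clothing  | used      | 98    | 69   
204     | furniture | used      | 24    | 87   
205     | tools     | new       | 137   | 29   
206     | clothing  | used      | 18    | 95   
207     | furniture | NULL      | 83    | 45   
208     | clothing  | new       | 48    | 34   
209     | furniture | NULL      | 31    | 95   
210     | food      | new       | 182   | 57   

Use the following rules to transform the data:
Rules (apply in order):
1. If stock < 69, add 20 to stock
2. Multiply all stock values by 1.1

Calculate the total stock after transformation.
855.8

Step 1: Apply Rule 1 - Add 20 to records with stock < 69
  - 4 records affected: 165 + (4 × 20) = 245
  - Unaffected records: 533
  - Sum after Rule 1: 778
Step 2: Apply Rule 2 - Multiply all by 1.1
  - 778 × 1.1 = 855.8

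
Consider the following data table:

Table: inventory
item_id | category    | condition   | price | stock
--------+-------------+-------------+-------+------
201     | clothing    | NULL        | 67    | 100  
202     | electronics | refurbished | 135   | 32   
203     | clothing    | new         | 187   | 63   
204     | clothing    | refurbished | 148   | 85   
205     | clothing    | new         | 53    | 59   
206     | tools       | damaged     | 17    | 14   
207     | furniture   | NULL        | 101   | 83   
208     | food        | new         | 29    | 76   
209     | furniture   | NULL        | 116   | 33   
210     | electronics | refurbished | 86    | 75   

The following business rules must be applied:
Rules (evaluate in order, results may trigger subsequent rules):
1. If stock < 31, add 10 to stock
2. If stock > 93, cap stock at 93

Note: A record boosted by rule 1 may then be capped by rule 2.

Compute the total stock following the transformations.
623

Step 1: Apply rule 1 to records with stock < 31
  - 1 records get bonus of 10
  - Of these, 0 records then exceed 93 and get capped
Step 2: Apply rule 2 to records with stock > 93
  - 1 records (original) are capped
Step 3: Calculate final sum = 623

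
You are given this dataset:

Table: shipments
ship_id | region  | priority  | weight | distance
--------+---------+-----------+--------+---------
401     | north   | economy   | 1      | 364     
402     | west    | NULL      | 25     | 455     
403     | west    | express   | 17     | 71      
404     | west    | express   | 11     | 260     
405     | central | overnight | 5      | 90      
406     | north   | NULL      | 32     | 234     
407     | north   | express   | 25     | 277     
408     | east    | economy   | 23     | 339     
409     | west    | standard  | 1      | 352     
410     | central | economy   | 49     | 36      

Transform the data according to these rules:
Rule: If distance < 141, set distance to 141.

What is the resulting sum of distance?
2704

Step 1: 3 records have distance < 141
Step 2: These records originally summed to 197
Step 3: After setting to minimum: 3 × 141 = 423
Step 4: Unaffected records sum: 2281
Step 5: Final sum = 423 + 2281 = 2704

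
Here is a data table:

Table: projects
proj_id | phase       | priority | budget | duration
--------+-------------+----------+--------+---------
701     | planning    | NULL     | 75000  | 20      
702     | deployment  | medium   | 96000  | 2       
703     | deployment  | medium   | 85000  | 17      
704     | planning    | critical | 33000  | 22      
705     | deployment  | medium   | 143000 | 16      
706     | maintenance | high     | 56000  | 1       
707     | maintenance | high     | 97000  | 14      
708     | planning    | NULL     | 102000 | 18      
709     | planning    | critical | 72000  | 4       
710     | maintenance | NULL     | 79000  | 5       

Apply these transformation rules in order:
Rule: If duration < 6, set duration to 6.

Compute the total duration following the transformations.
131

Step 1: 4 records have duration < 6
Step 2: These records originally summed to 12
Step 3: After setting to minimum: 4 × 6 = 24
Step 4: Unaffected records sum: 107
Step 5: Final sum = 24 + 107 = 131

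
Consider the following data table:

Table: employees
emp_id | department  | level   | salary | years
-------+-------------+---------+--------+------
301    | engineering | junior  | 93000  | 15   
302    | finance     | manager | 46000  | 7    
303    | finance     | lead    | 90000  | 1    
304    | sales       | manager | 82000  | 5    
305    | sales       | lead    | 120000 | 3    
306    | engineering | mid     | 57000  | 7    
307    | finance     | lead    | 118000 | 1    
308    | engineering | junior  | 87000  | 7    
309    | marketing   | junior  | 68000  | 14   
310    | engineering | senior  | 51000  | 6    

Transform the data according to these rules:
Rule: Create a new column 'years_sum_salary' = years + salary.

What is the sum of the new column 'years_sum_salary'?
812066

Step 1: For each record, compute years + salary
Example calculations:
  15 + 93000 = 93015
  7 + 46000 = 46007
  1 + 90000 = 90001
  ...
Step 2: Sum all derived values
Step 3: Total = 812066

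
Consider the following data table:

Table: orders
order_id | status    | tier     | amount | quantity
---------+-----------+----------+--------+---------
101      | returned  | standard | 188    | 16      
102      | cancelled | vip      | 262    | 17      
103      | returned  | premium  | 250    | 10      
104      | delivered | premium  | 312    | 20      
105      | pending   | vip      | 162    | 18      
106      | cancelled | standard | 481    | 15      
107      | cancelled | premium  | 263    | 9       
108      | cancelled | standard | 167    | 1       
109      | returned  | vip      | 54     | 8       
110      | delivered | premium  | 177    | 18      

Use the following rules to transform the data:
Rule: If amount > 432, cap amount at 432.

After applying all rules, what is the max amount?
432

Step 1: Original maximum amount = 481
Step 2: Apply cap at 432
Step 3: 1 records had amount > 432 and were capped
Step 4: Maximum after transformation = 432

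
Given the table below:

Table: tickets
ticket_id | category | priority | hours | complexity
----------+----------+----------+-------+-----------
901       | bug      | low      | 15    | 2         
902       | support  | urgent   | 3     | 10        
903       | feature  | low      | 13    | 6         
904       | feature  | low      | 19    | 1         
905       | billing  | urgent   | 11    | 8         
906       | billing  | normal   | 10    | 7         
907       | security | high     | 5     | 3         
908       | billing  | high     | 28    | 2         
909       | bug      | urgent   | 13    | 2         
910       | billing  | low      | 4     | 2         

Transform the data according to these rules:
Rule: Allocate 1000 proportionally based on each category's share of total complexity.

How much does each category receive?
billing: 441.86, bug: 93.02, feature: 162.79, security: 69.77, support: 232.56

Step 1: Calculate total complexity = 43
Step 2: Calculate each category's proportion:
  billing: 19/43 = 44.19% → 441.86
  bug: 4/43 = 9.30% → 93.02
  feature: 7/43 = 16.28% → 162.79
  security: 3/43 = 6.98% → 69.77
  support: 10/43 = 23.26% → 232.56
Step 3: Verify: sum of allocations ≈ 1000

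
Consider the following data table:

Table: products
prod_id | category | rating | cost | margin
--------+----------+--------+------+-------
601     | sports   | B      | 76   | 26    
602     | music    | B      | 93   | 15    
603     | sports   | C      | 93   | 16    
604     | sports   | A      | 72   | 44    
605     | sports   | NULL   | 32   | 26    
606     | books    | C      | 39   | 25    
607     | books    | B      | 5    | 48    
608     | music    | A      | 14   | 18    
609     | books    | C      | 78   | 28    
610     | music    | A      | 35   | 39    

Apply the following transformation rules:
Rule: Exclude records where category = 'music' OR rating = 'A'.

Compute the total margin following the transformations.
169

Step 1: Find records where category = 'music' OR rating = 'A'
Step 2: 4 records match, summing to 116
Step 3: Original sum: 285
Step 4: Remaining sum = 285 - 116 = 169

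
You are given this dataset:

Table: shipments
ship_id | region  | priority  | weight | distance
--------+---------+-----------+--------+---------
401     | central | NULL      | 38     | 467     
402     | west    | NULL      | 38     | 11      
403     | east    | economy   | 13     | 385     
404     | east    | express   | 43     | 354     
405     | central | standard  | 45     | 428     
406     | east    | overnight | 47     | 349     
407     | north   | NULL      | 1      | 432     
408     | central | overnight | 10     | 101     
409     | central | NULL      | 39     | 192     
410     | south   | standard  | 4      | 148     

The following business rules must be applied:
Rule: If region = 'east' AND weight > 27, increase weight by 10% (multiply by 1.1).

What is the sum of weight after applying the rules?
287.0

Step 1: Find records where region = 'east' AND weight > 27
Step 2: 2 records match, summing to 90
Step 3: After multiplier: 90 × 1.1 = 99.0
Step 4: Unaffected records sum: 188
Step 5: Final sum = 99.0 + 188 = 287.0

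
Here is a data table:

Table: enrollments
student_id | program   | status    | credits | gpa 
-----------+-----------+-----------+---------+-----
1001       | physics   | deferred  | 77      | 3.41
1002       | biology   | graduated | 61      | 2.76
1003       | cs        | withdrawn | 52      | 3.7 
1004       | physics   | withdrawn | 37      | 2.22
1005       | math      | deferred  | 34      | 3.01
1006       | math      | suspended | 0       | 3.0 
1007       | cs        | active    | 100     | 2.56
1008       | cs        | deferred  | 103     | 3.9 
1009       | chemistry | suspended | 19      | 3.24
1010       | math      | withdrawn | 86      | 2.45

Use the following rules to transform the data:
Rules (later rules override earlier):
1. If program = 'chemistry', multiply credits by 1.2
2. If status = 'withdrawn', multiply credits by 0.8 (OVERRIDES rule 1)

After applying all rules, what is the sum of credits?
537.8

Step 1: Rule 2 takes priority for records with status = 'withdrawn'
  - 3 records: 175 × 0.8 = 140.0
Step 2: Rule 1 applies to remaining records with program = 'chemistry'
  - 1 records: 19 × 1.2 = 22.8
Step 3: Other records unchanged: 375
Step 4: Final sum = 140.0 + 22.8 + 375 = 537.8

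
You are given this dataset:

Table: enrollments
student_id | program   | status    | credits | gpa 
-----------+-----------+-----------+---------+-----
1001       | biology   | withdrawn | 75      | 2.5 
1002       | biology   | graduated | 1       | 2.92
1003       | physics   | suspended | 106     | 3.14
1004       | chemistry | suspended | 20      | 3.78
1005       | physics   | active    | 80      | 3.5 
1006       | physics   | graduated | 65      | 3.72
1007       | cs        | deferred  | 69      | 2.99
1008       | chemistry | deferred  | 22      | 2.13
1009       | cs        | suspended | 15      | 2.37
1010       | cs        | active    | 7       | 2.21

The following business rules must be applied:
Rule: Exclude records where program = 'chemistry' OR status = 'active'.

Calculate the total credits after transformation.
331

Step 1: Find records where program = 'chemistry' OR status = 'active'
Step 2: 4 records match, summing to 129
Step 3: Original sum: 460
Step 4: Remaining sum = 460 - 129 = 331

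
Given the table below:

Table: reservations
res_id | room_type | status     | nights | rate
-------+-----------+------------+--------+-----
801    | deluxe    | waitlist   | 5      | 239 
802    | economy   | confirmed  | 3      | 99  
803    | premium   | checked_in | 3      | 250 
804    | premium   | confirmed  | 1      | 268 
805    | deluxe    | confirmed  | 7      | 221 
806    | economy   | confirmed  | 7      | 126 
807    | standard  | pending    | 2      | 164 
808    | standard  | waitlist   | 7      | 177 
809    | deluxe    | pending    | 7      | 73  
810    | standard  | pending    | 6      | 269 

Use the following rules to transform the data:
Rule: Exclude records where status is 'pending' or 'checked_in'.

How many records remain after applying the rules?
6

Step 1: Count records to exclude
  - 3 (pending) + 1 (checked_in) = 4 records
Step 2: Total records: 10
Step 3: Remaining = 10 - 4 = 6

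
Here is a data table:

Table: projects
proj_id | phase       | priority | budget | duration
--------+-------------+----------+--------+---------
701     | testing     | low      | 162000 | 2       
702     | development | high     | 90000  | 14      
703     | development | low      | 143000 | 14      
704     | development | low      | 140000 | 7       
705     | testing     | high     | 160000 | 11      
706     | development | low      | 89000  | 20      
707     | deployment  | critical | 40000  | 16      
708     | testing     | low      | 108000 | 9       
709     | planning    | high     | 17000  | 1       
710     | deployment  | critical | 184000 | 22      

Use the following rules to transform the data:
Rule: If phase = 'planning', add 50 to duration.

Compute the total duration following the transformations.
166

Step 1: Count records where phase = 'planning': 1
Step 2: Total bonus added: 1 × 50 = 50
Step 3: Original sum of duration: 116
Step 4: Final sum = 116 + 50 = 166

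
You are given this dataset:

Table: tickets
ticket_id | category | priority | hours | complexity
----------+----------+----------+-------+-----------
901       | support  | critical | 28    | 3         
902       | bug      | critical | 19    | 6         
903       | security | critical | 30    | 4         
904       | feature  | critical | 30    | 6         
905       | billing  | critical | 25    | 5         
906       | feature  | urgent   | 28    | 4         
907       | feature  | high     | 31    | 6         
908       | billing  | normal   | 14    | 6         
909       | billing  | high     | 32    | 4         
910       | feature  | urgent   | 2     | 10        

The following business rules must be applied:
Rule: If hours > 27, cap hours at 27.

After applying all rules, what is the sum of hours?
222

Step 1: 6 records have hours > 27
Step 2: These records originally summed to 179
Step 3: After capping: 6 × 27 = 162
Step 4: Unaffected records sum: 60
Step 5: Final sum = 162 + 60 = 222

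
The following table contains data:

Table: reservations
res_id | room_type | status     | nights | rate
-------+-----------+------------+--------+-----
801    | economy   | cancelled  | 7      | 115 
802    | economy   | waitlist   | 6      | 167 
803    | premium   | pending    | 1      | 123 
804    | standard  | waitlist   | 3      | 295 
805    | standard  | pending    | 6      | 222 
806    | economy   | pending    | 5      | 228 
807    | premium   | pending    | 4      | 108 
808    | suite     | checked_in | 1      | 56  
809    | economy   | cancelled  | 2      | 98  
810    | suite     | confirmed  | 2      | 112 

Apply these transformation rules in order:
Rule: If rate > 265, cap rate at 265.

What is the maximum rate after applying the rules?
265

Step 1: Original maximum rate = 295
Step 2: Apply cap at 265
Step 3: 1 records had rate > 265 and were capped
Step 4: Maximum after transformation = 265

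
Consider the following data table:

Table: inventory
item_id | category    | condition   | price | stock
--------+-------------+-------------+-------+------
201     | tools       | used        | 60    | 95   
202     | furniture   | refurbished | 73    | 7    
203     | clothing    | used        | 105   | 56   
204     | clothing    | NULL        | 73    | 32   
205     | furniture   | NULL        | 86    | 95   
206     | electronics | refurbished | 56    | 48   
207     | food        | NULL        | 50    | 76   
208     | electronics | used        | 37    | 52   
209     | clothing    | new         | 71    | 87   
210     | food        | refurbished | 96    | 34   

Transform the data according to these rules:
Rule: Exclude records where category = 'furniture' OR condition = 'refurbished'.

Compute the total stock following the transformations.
398

Step 1: Find records where category = 'furniture' OR condition = 'refurbished'
Step 2: 4 records match, summing to 184
Step 3: Original sum: 582
Step 4: Remaining sum = 582 - 184 = 398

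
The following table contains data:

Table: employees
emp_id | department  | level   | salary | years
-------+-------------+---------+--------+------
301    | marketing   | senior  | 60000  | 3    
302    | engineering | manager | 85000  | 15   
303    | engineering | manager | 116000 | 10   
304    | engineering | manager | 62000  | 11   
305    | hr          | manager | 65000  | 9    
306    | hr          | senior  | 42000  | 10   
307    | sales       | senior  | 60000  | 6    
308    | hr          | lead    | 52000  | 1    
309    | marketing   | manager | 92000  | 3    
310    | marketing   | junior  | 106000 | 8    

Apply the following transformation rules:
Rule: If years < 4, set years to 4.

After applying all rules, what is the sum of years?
81

Step 1: 3 records have years < 4
Step 2: These records originally summed to 7
Step 3: After setting to minimum: 3 × 4 = 12
Step 4: Unaffected records sum: 69
Step 5: Final sum = 12 + 69 = 81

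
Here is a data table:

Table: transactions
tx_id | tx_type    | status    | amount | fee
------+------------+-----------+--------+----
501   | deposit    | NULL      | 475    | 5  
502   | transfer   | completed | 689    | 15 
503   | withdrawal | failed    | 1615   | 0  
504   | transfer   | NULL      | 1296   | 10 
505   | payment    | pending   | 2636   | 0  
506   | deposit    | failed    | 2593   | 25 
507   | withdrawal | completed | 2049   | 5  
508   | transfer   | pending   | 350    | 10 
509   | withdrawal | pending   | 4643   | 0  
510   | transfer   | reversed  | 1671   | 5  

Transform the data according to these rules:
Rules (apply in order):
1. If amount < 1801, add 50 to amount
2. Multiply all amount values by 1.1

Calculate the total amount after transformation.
20148.7

Step 1: Apply Rule 1 - Add 50 to records with amount < 1801
  - 6 records affected: 6096 + (6 × 50) = 6396
  - Unaffected records: 11921
  - Sum after Rule 1: 18317
Step 2: Apply Rule 2 - Multiply all by 1.1
  - 18317 × 1.1 = 20148.7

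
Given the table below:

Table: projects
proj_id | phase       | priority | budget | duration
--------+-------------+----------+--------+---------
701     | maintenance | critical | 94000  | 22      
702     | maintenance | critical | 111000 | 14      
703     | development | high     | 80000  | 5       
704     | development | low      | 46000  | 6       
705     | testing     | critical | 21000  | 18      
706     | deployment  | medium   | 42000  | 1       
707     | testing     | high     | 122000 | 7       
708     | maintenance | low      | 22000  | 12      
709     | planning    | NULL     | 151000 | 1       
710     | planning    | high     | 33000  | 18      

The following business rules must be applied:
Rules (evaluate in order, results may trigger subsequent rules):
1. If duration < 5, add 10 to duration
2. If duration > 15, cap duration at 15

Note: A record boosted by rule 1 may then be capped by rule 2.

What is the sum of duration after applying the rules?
111

Step 1: Apply rule 1 to records with duration < 5
  - 2 records get bonus of 10
  - Of these, 0 records then exceed 15 and get capped
Step 2: Apply rule 2 to records with duration > 15
  - 3 records (original) are capped
Step 3: Calculate final sum = 111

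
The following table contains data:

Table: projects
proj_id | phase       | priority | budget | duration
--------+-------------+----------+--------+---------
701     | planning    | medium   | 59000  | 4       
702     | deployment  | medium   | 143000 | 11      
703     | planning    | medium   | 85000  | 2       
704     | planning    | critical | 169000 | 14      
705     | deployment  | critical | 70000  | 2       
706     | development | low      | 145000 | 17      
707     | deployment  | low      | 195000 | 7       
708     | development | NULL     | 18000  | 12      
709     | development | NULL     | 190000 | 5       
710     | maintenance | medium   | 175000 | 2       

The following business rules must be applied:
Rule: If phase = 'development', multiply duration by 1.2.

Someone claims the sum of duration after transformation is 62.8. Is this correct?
No, the correct result is 82.8.

Step 1: Calculate the correct sum after transformation
Step 2: Apply multiplier 1.2 to records where phase = 'development'
Step 3: Correct result = 82.8
Step 4: Claimed result = 62.8
Step 5: 82.8 ≠ 62.8
Conclusion: The claimed result is incorrect. The correct answer is 82.8.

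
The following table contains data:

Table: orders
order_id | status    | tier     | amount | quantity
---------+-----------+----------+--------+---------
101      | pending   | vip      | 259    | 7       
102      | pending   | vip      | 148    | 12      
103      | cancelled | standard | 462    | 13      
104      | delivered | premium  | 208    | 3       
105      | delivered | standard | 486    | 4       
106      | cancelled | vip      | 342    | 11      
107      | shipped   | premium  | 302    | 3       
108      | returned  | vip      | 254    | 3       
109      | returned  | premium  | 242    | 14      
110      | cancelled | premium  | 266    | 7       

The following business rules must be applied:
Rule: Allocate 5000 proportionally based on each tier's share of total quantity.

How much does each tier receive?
premium: 1753.25, standard: 1103.9, vip: 2142.86

Step 1: Calculate total quantity = 77
Step 2: Calculate each tier's proportion:
  premium: 27/77 = 35.06% → 1753.25
  standard: 17/77 = 22.08% → 1103.9
  vip: 33/77 = 42.86% → 2142.86
Step 3: Verify: sum of allocations ≈ 5000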